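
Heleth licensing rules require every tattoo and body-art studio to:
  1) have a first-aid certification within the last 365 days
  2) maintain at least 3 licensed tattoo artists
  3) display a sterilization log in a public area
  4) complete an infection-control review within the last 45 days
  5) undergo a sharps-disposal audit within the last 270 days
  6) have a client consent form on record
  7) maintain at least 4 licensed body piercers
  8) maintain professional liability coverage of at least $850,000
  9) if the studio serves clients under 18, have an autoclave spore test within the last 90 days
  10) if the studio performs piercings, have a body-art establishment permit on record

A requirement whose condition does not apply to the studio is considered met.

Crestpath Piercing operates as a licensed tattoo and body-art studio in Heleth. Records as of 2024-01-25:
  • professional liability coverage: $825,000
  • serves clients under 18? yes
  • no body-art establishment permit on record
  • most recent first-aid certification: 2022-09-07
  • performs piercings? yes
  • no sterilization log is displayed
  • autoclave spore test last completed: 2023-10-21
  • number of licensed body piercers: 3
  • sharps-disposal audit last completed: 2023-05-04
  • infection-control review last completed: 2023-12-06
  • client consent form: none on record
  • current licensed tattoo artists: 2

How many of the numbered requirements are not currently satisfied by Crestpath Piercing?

9

1. first-aid certification 505 days ago vs limit 365 → not met
2. licensed tattoo artists 2 < 3 → not met
3. sterilization log absent → not met
4. infection-control review 50 days ago vs limit 45 → not met
5. sharps-disposal audit 266 days ago vs limit 270 → met
6. client consent form absent → not met
7. licensed body piercers 3 < 4 → not met
8. professional liability coverage $825,000 < $850,000 → not met
9. condition 'serves clients under 18' holds; autoclave spore test 96 days ago vs limit 90 → not met
10. condition 'performs piercings' holds; body-art establishment permit absent → not met
Not met: 9 of 10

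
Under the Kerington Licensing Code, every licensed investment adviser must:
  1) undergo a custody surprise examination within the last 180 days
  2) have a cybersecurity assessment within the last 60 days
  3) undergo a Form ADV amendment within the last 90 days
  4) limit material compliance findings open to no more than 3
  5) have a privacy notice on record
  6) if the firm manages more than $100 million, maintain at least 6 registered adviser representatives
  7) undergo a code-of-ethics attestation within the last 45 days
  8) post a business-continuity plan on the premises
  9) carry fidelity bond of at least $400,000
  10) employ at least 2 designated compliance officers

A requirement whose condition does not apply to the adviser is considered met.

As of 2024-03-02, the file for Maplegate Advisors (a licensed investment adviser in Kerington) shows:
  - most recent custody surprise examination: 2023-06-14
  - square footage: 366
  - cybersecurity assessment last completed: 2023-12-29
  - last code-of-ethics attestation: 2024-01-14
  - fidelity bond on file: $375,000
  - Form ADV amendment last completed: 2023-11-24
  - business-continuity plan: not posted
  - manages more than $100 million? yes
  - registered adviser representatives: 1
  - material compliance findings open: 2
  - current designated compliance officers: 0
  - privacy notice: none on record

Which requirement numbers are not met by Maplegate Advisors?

1, 2, 3, 5, 6, 7, 8, 9, 10

1. custody surprise examination 262 days ago vs limit 180 → not met
2. cybersecurity assessment 64 days ago vs limit 60 → not met
3. Form ADV amendment 99 days ago vs limit 90 → not met
4. material compliance findings open 2 ≤ 3 → met
5. privacy notice absent → not met
6. condition 'manages more than $100 million' holds; registered adviser representatives 1 < 6 → not met
7. code-of-ethics attestation 48 days ago vs limit 45 → not met
8. business-continuity plan absent → not met
9. fidelity bond $375,000 < $400,000 → not met
10. designated compliance officers 0 < 2 → not met
Not met: 1, 2, 3, 5, 6, 7, 8, 9, 10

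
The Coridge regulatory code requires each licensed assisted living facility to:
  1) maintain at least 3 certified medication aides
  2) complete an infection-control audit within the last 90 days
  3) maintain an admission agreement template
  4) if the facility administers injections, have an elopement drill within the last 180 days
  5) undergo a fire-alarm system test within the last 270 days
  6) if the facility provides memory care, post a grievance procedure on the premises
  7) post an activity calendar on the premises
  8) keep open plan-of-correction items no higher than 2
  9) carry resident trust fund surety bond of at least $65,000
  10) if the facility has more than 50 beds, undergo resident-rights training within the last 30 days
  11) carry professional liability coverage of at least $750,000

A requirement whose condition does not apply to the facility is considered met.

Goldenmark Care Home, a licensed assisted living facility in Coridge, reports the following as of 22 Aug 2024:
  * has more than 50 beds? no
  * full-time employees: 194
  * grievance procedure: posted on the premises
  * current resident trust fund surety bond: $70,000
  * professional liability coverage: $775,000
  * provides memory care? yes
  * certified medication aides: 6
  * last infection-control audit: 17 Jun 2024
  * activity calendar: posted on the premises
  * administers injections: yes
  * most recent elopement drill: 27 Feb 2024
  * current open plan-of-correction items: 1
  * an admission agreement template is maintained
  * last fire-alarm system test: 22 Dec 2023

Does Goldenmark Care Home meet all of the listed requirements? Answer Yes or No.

1. certified medication aides 6 ≥ 3 → met
2. infection-control audit 66 days ago vs limit 90 → met
3. admission agreement template present → met
4. condition 'administers injections' holds; elopement drill 177 days ago vs limit 180 → met
5. fire-alarm system test 244 days ago vs limit 270 → met
6. condition 'provides memory care' holds; grievance procedure present → met
7. activity calendar present → met
8. open plan-of-correction items 1 ≤ 2 → met
9. resident trust fund surety bond $70,000 ≥ $65,000 → met
10. condition 'has more than 50 beds' does not hold → requirement n/a → met
11. professional liability coverage $775,000 ≥ $750,000 → met
All met.

Yes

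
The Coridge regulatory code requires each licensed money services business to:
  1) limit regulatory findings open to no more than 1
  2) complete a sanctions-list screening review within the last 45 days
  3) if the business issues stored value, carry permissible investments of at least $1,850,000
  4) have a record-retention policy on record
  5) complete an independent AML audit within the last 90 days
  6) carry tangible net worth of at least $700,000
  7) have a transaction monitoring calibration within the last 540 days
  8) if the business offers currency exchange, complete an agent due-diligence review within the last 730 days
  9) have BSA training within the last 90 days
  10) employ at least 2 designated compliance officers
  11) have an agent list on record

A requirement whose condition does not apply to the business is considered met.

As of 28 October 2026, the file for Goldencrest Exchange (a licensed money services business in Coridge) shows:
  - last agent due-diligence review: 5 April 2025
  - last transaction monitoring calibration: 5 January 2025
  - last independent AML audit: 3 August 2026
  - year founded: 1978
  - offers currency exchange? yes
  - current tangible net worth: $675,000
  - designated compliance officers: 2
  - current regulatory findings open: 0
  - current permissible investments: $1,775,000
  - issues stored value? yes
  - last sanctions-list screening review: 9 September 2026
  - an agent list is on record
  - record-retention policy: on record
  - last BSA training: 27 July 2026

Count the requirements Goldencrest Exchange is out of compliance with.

1. regulatory findings open 0 ≤ 1 → met
2. sanctions-list screening review 49 days ago vs limit 45 → not met
3. condition 'issues stored value' holds; permissible investments $1,775,000 < $1,850,000 → not met
4. record-retention policy present → met
5. independent AML audit 86 days ago vs limit 90 → met
6. tangible net worth $675,000 < $700,000 → not met
7. transaction monitoring calibration 661 days ago vs limit 540 → not met
8. condition 'offers currency exchange' holds; agent due-diligence review 571 days ago vs limit 730 → met
9. BSA training 93 days ago vs limit 90 → not met
10. designated compliance officers 2 ≥ 2 → met
11. agent list present → met
Not met: 5 of 11

5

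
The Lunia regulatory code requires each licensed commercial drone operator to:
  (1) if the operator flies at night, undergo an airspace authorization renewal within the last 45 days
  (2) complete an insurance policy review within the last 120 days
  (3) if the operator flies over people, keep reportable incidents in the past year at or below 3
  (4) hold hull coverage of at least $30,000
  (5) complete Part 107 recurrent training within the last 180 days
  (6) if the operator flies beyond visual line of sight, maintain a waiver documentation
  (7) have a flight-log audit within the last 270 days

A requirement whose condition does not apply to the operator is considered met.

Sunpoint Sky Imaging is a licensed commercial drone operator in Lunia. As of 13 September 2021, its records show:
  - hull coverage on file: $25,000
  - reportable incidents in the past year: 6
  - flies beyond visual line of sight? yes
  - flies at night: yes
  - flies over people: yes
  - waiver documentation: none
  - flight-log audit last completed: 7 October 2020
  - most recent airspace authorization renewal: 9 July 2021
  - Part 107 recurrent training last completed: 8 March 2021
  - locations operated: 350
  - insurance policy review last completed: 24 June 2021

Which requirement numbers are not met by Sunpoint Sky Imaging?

1. condition 'flies at night' holds; airspace authorization renewal 66 days ago vs limit 45 → not met
2. insurance policy review 81 days ago vs limit 120 → met
3. condition 'flies over people' holds; reportable incidents in the past year 6 > 3 → not met
4. hull coverage $25,000 < $30,000 → not met
5. Part 107 recurrent training 189 days ago vs limit 180 → not met
6. condition 'flies beyond visual line of sight' holds; waiver documentation absent → not met
7. flight-log audit 341 days ago vs limit 270 → not met
Not met: 1, 3, 4, 5, 6, 7

1, 3, 4, 5, 6, 7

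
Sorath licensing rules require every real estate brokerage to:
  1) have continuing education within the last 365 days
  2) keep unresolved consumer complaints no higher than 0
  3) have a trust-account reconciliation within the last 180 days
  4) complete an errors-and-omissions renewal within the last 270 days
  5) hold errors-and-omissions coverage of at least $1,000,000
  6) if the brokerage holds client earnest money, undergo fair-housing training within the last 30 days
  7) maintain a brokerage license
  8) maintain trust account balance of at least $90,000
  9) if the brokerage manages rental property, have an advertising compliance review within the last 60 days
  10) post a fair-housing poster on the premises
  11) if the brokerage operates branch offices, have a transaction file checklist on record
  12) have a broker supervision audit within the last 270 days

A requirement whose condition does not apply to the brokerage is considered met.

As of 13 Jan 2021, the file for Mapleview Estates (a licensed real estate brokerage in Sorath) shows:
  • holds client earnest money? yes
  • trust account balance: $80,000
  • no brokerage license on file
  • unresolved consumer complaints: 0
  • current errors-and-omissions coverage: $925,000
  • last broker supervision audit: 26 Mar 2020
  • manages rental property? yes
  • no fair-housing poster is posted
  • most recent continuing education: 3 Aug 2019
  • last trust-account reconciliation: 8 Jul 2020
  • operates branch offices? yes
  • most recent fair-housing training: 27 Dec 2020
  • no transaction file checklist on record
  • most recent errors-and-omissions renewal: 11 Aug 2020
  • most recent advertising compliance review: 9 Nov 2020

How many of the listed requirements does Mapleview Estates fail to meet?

1. continuing education 529 days ago vs limit 365 → not met
2. unresolved consumer complaints 0 ≤ 0 → met
3. trust-account reconciliation 189 days ago vs limit 180 → not met
4. errors-and-omissions renewal 155 days ago vs limit 270 → met
5. errors-and-omissions coverage $925,000 < $1,000,000 → not met
6. condition 'holds client earnest money' holds; fair-housing training 17 days ago vs limit 30 → met
7. brokerage license absent → not met
8. trust account balance $80,000 < $90,000 → not met
9. condition 'manages rental property' holds; advertising compliance review 65 days ago vs limit 60 → not met
10. fair-housing poster absent → not met
11. condition 'operates branch offices' holds; transaction file checklist absent → not met
12. broker supervision audit 293 days ago vs limit 270 → not met
Not met: 9 of 12

9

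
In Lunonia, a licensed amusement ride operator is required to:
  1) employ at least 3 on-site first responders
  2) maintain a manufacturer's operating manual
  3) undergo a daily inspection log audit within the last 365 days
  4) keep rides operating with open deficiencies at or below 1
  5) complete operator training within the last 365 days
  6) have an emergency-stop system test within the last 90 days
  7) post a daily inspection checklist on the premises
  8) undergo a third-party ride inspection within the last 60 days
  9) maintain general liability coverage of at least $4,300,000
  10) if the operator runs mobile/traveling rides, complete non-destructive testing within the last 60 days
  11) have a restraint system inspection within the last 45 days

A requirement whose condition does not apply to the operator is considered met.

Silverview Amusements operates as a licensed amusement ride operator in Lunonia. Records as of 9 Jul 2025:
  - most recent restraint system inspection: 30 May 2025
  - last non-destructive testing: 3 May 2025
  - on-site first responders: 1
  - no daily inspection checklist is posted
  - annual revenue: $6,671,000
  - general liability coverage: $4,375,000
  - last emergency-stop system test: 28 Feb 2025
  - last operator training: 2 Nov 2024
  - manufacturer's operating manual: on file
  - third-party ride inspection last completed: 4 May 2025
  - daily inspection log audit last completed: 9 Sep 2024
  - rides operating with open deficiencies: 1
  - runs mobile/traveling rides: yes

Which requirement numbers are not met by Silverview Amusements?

1. on-site first responders 1 < 3 → not met
2. manufacturer's operating manual present → met
3. daily inspection log audit 303 days ago vs limit 365 → met
4. rides operating with open deficiencies 1 ≤ 1 → met
5. operator training 249 days ago vs limit 365 → met
6. emergency-stop system test 131 days ago vs limit 90 → not met
7. daily inspection checklist absent → not met
8. third-party ride inspection 66 days ago vs limit 60 → not met
9. general liability coverage $4,375,000 ≥ $4,300,000 → met
10. condition 'runs mobile/traveling rides' holds; non-destructive testing 67 days ago vs limit 60 → not met
11. restraint system inspection 40 days ago vs limit 45 → met
Not met: 1, 6, 7, 8, 10

1, 6, 7, 8, 10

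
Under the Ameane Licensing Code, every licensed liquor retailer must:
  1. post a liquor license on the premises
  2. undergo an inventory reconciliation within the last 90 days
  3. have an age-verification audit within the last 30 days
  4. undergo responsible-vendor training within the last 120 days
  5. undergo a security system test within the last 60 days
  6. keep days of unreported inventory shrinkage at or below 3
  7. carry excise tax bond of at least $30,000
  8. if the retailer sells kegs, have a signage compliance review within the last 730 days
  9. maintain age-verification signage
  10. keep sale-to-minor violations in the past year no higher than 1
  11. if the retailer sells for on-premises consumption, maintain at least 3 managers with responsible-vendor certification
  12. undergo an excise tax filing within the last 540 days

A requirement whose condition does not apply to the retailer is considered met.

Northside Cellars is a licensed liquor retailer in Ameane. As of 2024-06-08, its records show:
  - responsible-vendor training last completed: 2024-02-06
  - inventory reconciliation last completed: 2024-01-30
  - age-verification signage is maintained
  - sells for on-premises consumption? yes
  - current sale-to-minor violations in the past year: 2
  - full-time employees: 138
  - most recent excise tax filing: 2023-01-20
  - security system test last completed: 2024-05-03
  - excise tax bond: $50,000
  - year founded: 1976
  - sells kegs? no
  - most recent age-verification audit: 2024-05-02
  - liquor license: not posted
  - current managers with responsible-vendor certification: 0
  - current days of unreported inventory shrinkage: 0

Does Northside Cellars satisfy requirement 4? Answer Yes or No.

4. responsible-vendor training 123 days ago vs limit 120 → not met

No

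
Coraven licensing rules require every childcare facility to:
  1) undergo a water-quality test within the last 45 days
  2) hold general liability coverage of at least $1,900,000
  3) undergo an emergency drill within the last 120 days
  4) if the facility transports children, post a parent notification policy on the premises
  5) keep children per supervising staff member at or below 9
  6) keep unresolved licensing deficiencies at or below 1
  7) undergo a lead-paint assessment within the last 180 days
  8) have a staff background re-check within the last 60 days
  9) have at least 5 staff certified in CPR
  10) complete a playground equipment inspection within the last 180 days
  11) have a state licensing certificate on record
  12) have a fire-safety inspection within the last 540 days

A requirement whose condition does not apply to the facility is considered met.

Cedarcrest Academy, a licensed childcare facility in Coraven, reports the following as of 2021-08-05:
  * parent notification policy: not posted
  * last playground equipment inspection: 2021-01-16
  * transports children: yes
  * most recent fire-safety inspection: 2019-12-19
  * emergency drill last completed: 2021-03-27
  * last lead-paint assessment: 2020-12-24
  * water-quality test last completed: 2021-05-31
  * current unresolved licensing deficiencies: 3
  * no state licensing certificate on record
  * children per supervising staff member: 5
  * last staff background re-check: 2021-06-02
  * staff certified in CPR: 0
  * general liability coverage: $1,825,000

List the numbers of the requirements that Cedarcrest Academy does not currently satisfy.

1. water-quality test 66 days ago vs limit 45 → not met
2. general liability coverage $1,825,000 < $1,900,000 → not met
3. emergency drill 131 days ago vs limit 120 → not met
4. condition 'transports children' holds; parent notification policy absent → not met
5. children per supervising staff member 5 ≤ 9 → met
6. unresolved licensing deficiencies 3 > 1 → not met
7. lead-paint assessment 224 days ago vs limit 180 → not met
8. staff background re-check 64 days ago vs limit 60 → not met
9. staff certified in CPR 0 < 5 → not met
10. playground equipment inspection 201 days ago vs limit 180 → not met
11. state licensing certificate absent → not met
12. fire-safety inspection 595 days ago vs limit 540 → not met
Not met: 1, 2, 3, 4, 6, 7, 8, 9, 10, 11, 12

1, 2, 3, 4, 6, 7, 8, 9, 10, 11, 12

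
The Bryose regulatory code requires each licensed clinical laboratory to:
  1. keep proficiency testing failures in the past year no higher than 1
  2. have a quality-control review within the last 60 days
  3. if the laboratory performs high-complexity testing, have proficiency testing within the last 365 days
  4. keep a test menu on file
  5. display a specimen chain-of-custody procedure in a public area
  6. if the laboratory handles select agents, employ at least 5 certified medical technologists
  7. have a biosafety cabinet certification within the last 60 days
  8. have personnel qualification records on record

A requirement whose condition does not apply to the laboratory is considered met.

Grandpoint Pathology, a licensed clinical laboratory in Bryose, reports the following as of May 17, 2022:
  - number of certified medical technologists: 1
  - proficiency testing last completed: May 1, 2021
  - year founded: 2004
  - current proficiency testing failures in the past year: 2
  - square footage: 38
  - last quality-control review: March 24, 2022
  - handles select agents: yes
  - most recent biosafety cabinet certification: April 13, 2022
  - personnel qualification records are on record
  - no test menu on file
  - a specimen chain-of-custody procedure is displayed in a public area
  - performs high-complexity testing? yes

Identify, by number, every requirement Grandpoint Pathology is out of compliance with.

1. proficiency testing failures in the past year 2 > 1 → not met
2. quality-control review 54 days ago vs limit 60 → met
3. condition 'performs high-complexity testing' holds; proficiency testing 381 days ago vs limit 365 → not met
4. test menu absent → not met
5. specimen chain-of-custody procedure present → met
6. condition 'handles select agents' holds; certified medical technologists 1 < 5 → not met
7. biosafety cabinet certification 34 days ago vs limit 60 → met
8. personnel qualification records present → met
Not met: 1, 3, 4, 6

1, 3, 4, 6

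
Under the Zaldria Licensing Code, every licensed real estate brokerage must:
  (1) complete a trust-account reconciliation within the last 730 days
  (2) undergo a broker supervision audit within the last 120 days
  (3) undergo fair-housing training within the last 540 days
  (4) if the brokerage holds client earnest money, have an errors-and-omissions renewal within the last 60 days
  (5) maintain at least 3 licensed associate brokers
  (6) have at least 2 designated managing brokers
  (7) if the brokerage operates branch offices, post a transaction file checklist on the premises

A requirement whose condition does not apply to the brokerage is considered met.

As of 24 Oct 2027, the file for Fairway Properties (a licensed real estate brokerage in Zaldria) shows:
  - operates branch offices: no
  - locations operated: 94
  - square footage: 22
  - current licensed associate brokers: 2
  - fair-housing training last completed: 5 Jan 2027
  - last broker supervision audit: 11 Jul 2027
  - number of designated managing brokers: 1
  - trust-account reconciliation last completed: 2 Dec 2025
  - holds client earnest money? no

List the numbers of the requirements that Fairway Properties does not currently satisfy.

1. trust-account reconciliation 691 days ago vs limit 730 → met
2. broker supervision audit 105 days ago vs limit 120 → met
3. fair-housing training 292 days ago vs limit 540 → met
4. condition 'holds client earnest money' does not hold → requirement n/a → met
5. licensed associate brokers 2 < 3 → not met
6. designated managing brokers 1 < 2 → not met
7. condition 'operates branch offices' does not hold → requirement n/a → met
Not met: 5, 6

5, 6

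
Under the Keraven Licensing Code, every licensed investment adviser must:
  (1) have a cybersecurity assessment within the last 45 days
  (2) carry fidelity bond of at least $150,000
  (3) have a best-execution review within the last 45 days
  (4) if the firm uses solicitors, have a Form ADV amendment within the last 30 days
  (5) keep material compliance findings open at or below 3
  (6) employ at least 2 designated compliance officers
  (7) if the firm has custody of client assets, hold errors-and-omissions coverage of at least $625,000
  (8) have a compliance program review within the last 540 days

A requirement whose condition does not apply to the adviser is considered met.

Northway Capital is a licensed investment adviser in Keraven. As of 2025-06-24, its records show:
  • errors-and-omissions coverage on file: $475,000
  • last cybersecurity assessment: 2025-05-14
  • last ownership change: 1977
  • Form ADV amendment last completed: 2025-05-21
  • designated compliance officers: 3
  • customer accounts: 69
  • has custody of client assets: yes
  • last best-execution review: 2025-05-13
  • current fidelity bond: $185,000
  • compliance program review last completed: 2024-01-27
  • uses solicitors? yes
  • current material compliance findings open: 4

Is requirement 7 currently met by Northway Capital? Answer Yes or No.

No

7. condition 'has custody of client assets' holds; errors-and-omissions coverage $475,000 < $625,000 → not met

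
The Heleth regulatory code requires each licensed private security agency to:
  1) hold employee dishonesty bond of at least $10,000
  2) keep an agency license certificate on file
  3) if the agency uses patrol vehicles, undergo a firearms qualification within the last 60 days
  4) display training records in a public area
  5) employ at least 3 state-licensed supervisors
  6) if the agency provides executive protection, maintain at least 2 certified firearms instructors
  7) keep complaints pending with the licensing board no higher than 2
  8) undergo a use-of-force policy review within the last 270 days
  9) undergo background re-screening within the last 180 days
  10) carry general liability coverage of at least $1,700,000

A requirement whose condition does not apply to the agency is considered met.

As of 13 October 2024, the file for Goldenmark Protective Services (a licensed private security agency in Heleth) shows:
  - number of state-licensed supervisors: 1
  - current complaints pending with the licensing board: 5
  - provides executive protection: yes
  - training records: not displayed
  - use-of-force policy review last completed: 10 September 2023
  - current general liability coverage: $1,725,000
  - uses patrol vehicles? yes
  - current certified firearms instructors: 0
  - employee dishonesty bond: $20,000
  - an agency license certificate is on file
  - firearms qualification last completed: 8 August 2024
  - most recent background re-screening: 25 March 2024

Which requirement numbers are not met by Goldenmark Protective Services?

1. employee dishonesty bond $20,000 ≥ $10,000 → met
2. agency license certificate present → met
3. condition 'uses patrol vehicles' holds; firearms qualification 66 days ago vs limit 60 → not met
4. training records absent → not met
5. state-licensed supervisors 1 < 3 → not met
6. condition 'provides executive protection' holds; certified firearms instructors 0 < 2 → not met
7. complaints pending with the licensing board 5 > 2 → not met
8. use-of-force policy review 399 days ago vs limit 270 → not met
9. background re-screening 202 days ago vs limit 180 → not met
10. general liability coverage $1,725,000 ≥ $1,700,000 → met
Not met: 3, 4, 5, 6, 7, 8, 9

3, 4, 5, 6, 7, 8, 9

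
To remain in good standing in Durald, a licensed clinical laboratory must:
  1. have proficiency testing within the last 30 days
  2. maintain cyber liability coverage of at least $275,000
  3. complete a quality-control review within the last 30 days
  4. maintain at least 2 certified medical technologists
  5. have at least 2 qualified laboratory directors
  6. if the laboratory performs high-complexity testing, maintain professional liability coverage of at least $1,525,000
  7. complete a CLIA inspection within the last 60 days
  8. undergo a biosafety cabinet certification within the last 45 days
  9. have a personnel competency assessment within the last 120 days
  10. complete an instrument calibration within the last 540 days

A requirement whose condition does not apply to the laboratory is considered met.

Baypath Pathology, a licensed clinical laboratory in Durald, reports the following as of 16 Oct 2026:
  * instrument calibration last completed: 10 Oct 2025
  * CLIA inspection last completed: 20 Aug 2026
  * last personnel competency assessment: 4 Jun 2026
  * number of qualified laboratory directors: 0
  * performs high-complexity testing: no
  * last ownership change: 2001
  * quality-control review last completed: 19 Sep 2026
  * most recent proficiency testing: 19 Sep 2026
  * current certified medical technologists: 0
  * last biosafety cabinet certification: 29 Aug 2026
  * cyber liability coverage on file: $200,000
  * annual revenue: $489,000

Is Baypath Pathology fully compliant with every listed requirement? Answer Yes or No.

No

1. proficiency testing 27 days ago vs limit 30 → met
2. cyber liability coverage $200,000 < $275,000 → not met
3. quality-control review 27 days ago vs limit 30 → met
4. certified medical technologists 0 < 2 → not met
5. qualified laboratory directors 0 < 2 → not met
6. condition 'performs high-complexity testing' does not hold → requirement n/a → met
7. CLIA inspection 57 days ago vs limit 60 → met
8. biosafety cabinet certification 48 days ago vs limit 45 → not met
9. personnel competency assessment 134 days ago vs limit 120 → not met
10. instrument calibration 371 days ago vs limit 540 → met
Not met: 2, 4, 5, 8, 9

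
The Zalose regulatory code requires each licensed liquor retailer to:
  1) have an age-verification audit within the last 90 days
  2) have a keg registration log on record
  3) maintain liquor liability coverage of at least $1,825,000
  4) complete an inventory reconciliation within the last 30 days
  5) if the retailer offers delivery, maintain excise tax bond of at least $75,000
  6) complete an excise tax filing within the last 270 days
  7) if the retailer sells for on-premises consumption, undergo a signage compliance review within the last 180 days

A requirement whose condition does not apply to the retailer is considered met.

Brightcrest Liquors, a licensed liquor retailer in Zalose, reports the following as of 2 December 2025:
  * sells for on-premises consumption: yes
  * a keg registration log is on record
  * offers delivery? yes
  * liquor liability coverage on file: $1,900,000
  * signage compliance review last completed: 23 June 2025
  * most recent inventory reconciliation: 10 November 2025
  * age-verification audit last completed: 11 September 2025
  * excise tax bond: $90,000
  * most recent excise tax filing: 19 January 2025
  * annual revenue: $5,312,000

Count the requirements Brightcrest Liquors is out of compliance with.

1

1. age-verification audit 82 days ago vs limit 90 → met
2. keg registration log present → met
3. liquor liability coverage $1,900,000 ≥ $1,825,000 → met
4. inventory reconciliation 22 days ago vs limit 30 → met
5. condition 'offers delivery' holds; excise tax bond $90,000 ≥ $75,000 → met
6. excise tax filing 317 days ago vs limit 270 → not met
7. condition 'sells for on-premises consumption' holds; signage compliance review 162 days ago vs limit 180 → met
Not met: 1 of 7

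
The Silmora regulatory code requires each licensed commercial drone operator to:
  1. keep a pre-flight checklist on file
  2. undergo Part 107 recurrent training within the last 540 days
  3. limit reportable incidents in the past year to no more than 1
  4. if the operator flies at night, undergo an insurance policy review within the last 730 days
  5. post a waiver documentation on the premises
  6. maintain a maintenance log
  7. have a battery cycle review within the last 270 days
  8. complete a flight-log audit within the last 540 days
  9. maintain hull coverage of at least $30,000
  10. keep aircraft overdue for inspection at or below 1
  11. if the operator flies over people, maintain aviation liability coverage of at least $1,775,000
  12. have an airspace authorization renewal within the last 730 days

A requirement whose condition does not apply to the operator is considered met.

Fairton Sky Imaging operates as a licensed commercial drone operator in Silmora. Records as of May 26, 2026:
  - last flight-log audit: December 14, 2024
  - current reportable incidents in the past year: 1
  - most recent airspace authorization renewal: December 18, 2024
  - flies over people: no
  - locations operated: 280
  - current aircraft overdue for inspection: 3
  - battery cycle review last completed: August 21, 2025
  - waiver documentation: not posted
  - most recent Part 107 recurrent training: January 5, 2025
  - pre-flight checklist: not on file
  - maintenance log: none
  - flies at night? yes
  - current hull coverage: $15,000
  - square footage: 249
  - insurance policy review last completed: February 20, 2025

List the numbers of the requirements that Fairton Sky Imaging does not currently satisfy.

1, 5, 6, 7, 9, 10

1. pre-flight checklist absent → not met
2. Part 107 recurrent training 506 days ago vs limit 540 → met
3. reportable incidents in the past year 1 ≤ 1 → met
4. condition 'flies at night' holds; insurance policy review 460 days ago vs limit 730 → met
5. waiver documentation absent → not met
6. maintenance log absent → not met
7. battery cycle review 278 days ago vs limit 270 → not met
8. flight-log audit 528 days ago vs limit 540 → met
9. hull coverage $15,000 < $30,000 → not met
10. aircraft overdue for inspection 3 > 1 → not met
11. condition 'flies over people' does not hold → requirement n/a → met
12. airspace authorization renewal 524 days ago vs limit 730 → met
Not met: 1, 5, 6, 7, 9, 10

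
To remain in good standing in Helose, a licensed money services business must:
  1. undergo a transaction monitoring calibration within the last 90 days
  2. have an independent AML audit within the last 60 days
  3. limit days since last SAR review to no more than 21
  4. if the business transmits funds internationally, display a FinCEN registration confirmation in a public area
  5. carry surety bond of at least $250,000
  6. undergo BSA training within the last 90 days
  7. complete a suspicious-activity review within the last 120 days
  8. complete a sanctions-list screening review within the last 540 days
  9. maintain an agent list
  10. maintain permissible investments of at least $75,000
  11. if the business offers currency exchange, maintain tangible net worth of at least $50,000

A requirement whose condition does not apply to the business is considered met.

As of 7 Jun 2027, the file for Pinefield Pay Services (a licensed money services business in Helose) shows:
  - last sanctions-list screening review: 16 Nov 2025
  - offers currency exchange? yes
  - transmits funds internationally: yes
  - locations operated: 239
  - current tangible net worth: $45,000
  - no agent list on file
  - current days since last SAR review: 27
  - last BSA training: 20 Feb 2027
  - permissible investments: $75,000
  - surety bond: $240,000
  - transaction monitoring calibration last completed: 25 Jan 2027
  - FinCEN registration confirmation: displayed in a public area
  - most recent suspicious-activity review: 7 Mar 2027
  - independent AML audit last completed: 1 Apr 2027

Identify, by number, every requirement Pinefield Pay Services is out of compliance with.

1, 2, 3, 5, 6, 8, 9, 11

1. transaction monitoring calibration 133 days ago vs limit 90 → not met
2. independent AML audit 67 days ago vs limit 60 → not met
3. days since last SAR review 27 > 21 → not met
4. condition 'transmits funds internationally' holds; FinCEN registration confirmation present → met
5. surety bond $240,000 < $250,000 → not met
6. BSA training 107 days ago vs limit 90 → not met
7. suspicious-activity review 92 days ago vs limit 120 → met
8. sanctions-list screening review 568 days ago vs limit 540 → not met
9. agent list absent → not met
10. permissible investments $75,000 ≥ $75,000 → met
11. condition 'offers currency exchange' holds; tangible net worth $45,000 < $50,000 → not met
Not met: 1, 2, 3, 5, 6, 8, 9, 11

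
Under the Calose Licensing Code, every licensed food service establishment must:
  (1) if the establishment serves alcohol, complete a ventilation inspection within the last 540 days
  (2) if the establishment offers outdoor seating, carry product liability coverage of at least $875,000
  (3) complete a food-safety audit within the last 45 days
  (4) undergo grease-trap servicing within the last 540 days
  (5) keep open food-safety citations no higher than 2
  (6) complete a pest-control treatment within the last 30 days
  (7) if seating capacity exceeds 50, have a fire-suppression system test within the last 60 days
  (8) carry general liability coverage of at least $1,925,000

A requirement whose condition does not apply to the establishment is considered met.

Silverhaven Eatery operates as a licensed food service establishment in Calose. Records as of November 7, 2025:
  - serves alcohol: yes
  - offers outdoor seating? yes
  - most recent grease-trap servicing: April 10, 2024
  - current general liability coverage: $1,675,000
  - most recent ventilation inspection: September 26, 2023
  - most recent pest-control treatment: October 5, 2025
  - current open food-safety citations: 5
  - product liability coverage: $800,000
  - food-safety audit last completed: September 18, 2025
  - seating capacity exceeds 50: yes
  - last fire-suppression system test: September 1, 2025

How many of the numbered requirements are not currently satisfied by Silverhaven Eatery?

8

1. condition 'serves alcohol' holds; ventilation inspection 773 days ago vs limit 540 → not met
2. condition 'offers outdoor seating' holds; product liability coverage $800,000 < $875,000 → not met
3. food-safety audit 50 days ago vs limit 45 → not met
4. grease-trap servicing 576 days ago vs limit 540 → not met
5. open food-safety citations 5 > 2 → not met
6. pest-control treatment 33 days ago vs limit 30 → not met
7. condition 'seating capacity exceeds 50' holds; fire-suppression system test 67 days ago vs limit 60 → not met
8. general liability coverage $1,675,000 < $1,925,000 → not met
Not met: 8 of 8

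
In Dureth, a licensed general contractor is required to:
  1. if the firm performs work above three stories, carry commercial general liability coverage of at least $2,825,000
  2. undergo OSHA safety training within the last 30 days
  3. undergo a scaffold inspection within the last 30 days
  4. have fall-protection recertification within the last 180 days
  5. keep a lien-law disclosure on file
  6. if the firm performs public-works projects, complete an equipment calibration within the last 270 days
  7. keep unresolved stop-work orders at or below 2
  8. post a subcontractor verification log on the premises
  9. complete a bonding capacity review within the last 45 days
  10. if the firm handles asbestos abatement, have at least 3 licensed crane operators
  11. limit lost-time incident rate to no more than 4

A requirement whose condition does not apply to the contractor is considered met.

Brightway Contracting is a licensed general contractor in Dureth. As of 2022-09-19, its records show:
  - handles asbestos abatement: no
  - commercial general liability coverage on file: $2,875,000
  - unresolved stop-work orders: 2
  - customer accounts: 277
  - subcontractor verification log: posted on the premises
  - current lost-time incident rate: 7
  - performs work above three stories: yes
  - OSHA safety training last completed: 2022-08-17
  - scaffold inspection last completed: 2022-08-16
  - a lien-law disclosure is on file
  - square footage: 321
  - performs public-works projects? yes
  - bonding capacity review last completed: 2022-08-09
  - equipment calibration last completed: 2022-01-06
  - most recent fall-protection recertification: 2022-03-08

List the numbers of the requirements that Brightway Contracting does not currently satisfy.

2, 3, 4, 11

1. condition 'performs work above three stories' holds; commercial general liability coverage $2,875,000 ≥ $2,825,000 → met
2. OSHA safety training 33 days ago vs limit 30 → not met
3. scaffold inspection 34 days ago vs limit 30 → not met
4. fall-protection recertification 195 days ago vs limit 180 → not met
5. lien-law disclosure present → met
6. condition 'performs public-works projects' holds; equipment calibration 256 days ago vs limit 270 → met
7. unresolved stop-work orders 2 ≤ 2 → met
8. subcontractor verification log present → met
9. bonding capacity review 41 days ago vs limit 45 → met
10. condition 'handles asbestos abatement' does not hold → requirement n/a → met
11. lost-time incident rate 7 > 4 → not met
Not met: 2, 3, 4, 11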